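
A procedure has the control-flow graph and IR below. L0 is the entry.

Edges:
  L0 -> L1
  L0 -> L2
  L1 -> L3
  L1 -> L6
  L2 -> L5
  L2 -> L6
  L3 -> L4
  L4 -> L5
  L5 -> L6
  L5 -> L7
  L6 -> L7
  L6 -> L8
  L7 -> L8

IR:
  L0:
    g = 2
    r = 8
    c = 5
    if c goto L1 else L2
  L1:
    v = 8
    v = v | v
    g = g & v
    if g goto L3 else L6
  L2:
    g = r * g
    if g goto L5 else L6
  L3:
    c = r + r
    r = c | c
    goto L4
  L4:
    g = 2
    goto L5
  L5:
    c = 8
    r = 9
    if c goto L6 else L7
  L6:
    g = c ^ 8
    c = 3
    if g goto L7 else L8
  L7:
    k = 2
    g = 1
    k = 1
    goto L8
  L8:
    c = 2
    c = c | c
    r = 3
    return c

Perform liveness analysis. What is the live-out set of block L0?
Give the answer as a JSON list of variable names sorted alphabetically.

Block summaries:
  L0 def {c,g,r} use ∅
  L1 def {g,v} use {g}
  L2 def {g} use {g,r}
  L3 def {c,r} use {r}
  L4 def {g} use ∅
  L5 def {c,r} use ∅
  L6 def {c,g} use {c}
  L7 def {g,k} use ∅
  L8 def {c,r} use ∅

Live sets:
  L0: in=∅ out={c,g,r}
  L1: in={c,g,r} out={c,r}
  L2: in={c,g,r} out={c}
  L3: in={r} out=∅
  L4: in=∅ out=∅
  L5: in=∅ out={c}
  L6: in={c} out=∅
  L7: in=∅ out=∅
  L8: in=∅ out=∅

live-out(L0) = ["c", "g", "r"]

Answer: ["c", "g", "r"]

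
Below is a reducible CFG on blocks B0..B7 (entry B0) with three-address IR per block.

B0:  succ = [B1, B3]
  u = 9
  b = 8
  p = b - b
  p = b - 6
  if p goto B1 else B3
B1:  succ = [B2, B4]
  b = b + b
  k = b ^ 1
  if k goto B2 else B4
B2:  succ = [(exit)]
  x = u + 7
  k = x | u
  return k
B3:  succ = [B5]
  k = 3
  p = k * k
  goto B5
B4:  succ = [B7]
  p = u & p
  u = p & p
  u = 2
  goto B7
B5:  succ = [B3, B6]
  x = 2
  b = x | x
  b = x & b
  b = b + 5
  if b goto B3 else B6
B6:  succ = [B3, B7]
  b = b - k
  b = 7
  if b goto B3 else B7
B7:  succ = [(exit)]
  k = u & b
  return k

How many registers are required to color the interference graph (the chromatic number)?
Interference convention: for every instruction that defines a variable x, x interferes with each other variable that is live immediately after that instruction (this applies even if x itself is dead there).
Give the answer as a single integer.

Answer: 4

Analysis:
Per-block:
  B0: def={b,p,u} ue=∅
  B1: def={b,k} ue={b}
  B2: def={k,x} ue={u}
  B3: def={k,p} ue=∅
  B4: def={p,u} ue={p,u}
  B5: def={b,x} ue=∅
  B6: def={b} ue={b,k}
  B7: def={k} ue={b,u}

Live sets:
  B0 li=∅ lo={b,p,u}
  B1 li={b,p,u} lo={b,p,u}
  B2 li={u} lo=∅
  B3 li={u} lo={k,u}
  B4 li={b,p,u} lo={b,u}
  B5 li={k,u} lo={b,k,u}
  B6 li={b,k,u} lo={b,u}
  B7 li={b,u} lo=∅

Interference:
  b↔{k,p,u,x}
  k↔{b,p,u,x}
  p↔{b,k,u}
  u↔{b,k,p,x}
  x↔{b,k,u}

Registers:
  lower bound: {b,k,p,u} mutually conflict ⇒ χ ≥ 4
  assign b→c0 k→c1 p→c3 u→c2 x→c3 — no edge inside a register ⇒ χ ≤ 4
  χ = 4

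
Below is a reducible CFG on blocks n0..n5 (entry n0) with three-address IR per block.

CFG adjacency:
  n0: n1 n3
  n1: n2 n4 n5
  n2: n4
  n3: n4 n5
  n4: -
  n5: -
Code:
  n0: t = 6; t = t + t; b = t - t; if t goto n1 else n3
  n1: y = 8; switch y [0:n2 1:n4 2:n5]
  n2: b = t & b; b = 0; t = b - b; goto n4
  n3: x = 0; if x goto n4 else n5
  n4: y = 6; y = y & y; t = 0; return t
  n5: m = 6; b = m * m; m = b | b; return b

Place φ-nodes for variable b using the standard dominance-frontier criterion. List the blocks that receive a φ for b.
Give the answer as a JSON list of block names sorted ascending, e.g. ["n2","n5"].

idom tree: n1←n0 n2←n1 n3←n0 n4←n0 n5←n0
Dom∩ at merges:
  n4: preds {n1,n2,n3}: {n0,n1} ∩ {n0,n1,n2} ∩ {n0,n3} = {n0}; idom=n0
  n5: preds {n1,n3}: {n0,n1} ∩ {n0,n3} = {n0}; idom=n0

DF derivation:
  join n4 pred n1: n1 stop@n0
  join n4 pred n2: n2→n1 stop@n0
  join n4 pred n3: n3 stop@n0
  join n5 pred n1: n1 stop@n0
  join n5 pred n3: n3 stop@n0
  n0 → ∅
  n1 → {n4,n5}
  n2 → {n4}
  n3 → {n4,n5}
  n4 → ∅
  n5 → ∅

φ for b: defs {n0,n2,n5}
  DF⁺ = {n4}

Answer: ["n4"]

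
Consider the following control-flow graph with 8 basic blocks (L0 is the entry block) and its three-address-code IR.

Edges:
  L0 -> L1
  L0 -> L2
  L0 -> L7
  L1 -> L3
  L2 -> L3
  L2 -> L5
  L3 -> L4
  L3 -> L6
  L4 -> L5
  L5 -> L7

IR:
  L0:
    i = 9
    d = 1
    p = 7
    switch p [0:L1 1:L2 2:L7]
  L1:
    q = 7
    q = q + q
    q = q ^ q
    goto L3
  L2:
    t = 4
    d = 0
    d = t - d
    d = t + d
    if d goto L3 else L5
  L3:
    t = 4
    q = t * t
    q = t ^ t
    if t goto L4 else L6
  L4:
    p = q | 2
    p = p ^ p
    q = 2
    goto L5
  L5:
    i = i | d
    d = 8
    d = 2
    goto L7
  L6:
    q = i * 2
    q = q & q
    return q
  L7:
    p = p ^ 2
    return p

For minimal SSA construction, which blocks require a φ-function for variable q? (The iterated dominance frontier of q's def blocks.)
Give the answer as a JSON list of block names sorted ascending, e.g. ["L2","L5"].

idom tree: L1←L0 L2←L0 L3←L0 L4←L3 L5←L0 L6←L3 L7←L0
Dom∩ at merges:
  L3: preds {L1,L2}: {L0,L1} ∩ {L0,L2} = {L0}; idom=L0
  L5: preds {L2,L4}: {L0,L2} ∩ {L0,L3,L4} = {L0}; idom=L0
  L7: preds {L0,L5}: {L0} ∩ {L0,L5} = {L0}; idom=L0

DF derivation:
  L3←L1: walk L1 to L0
  L3←L2: walk L2 to L0
  L5←L2: walk L2 to L0
  L5←L4: walk L4→L3 to L0
  L7←L0: walk · to L0
  L7←L5: walk L5 to L0
  L0: DF=∅
  L1: DF={L3}
  L2: DF={L3,L5}
  L3: DF={L5}
  L4: DF={L5}
  L5: DF={L7}
  L6: DF=∅
  L7: DF=∅

φ for q: defs {L1,L3,L4,L6}
  DF⁺ = {L3,L5,L7}

Answer: ["L3", "L5", "L7"]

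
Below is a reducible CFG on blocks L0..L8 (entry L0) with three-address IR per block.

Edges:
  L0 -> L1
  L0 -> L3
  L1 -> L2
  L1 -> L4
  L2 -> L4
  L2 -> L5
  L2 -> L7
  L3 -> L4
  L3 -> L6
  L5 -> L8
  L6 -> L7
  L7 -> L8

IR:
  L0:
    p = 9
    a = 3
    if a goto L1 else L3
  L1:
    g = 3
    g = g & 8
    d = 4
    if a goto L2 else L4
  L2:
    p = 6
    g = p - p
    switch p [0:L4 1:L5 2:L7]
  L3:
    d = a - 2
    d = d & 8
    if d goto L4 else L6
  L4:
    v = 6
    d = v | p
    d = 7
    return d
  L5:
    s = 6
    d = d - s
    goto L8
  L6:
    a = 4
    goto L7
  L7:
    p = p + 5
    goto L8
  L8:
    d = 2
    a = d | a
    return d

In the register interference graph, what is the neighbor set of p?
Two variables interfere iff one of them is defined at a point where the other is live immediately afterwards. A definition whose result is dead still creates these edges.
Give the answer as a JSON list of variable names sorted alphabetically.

Block summaries:
  L0 def {a,p} use ∅
  L1 def {d,g} use {a}
  L2 def {g,p} use ∅
  L3 def {d} use {a}
  L4 def {d,v} use {p}
  L5 def {d,s} use {d}
  L6 def {a} use ∅
  L7 def {p} use {p}
  L8 def {a,d} use {a}

Live sets:
  live L0: ∅→{a,p}
  live L1: {a,p}→{a,d,p}
  live L2: {a,d}→{a,d,p}
  live L3: {a,p}→{p}
  live L4: {p}→∅
  live L5: {a,d}→{a}
  live L6: {p}→{a,p}
  live L7: {a,p}→{a}
  live L8: {a}→∅

Interfere edges:
  a↔{d,g,p,s}
  d↔{a,g,p,s}
  g↔{a,d,p}
  p↔{a,d,g,v}
  s↔{a,d}
  v↔{p}

N(p) = ["a", "d", "g", "v"]

Answer: ["a", "d", "g", "v"]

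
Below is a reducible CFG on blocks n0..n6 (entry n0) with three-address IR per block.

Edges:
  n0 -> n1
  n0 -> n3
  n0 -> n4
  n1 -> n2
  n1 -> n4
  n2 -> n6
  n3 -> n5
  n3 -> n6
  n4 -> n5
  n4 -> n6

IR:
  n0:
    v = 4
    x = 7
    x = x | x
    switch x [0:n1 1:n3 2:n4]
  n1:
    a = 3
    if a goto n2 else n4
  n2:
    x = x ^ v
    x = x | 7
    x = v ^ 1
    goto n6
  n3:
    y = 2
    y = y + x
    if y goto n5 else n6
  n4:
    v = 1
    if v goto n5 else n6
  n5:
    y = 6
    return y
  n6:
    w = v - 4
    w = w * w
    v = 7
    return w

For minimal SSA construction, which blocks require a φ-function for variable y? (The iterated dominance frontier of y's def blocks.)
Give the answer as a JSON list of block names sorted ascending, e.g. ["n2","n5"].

Answer: ["n5", "n6"]

Derivation:
idom tree: n1←n0 n2←n1 n3←n0 n4←n0 n5←n0 n6←n0
Dom at joins:
  n4: preds {n0,n1}: {n0} ∩ {n0,n1} = {n0}; idom=n0
  n5: preds {n3,n4}: {n0,n3} ∩ {n0,n4} = {n0}; idom=n0
  n6: preds {n2,n3,n4}: {n0,n1,n2} ∩ {n0,n3} ∩ {n0,n4} = {n0}; idom=n0

Frontier:
  n4←n0: walk · to n0
  n4←n1: walk n1 to n0
  n5←n3: walk n3 to n0
  n5←n4: walk n4 to n0
  n6←n2: walk n2→n1 to n0
  n6←n3: walk n3 to n0
  n6←n4: walk n4 to n0
  n0 → ∅
  n1 → {n4,n6}
  n2 → {n6}
  n3 → {n5,n6}
  n4 → {n5,n6}
  n5 → ∅
  n6 → ∅

φ for y: defs {n3,n5}
  DF⁺ = {n5,n6}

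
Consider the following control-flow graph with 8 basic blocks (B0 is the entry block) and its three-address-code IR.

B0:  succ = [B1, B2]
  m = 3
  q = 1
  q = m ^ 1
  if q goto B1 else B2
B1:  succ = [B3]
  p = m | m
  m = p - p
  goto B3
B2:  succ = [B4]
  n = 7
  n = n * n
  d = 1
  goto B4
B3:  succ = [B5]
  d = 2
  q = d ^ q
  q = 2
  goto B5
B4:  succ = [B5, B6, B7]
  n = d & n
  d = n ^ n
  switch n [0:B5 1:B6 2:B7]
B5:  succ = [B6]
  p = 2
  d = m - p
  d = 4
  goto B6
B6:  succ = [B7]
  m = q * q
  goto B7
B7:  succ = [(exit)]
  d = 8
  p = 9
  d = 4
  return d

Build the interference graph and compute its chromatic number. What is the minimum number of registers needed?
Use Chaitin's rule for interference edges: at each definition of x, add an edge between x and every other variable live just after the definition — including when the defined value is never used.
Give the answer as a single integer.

def/use:
  B0 def {m,q} use ∅
  B1 def {m,p} use {m}
  B2 def {d,n} use ∅
  B3 def {d,q} use {q}
  B4 def {d,n} use {d,n}
  B5 def {d,p} use {m}
  B6 def {m} use {q}
  B7 def {d,p} use ∅

Live sets:
  live B0: ∅→{m,q}
  live B1: {m,q}→{m,q}
  live B2: {m,q}→{d,m,n,q}
  live B3: {m,q}→{m,q}
  live B4: {d,m,n,q}→{m,q}
  live B5: {m,q}→{q}
  live B6: {q}→∅
  live B7: ∅→∅

Conflict graph:
  d: {m,n,q}
  m: {d,n,p,q}
  n: {d,m,q}
  p: {m,q}
  q: {d,m,n,p}

Colouring:
  clique {d,m,n,q} ⇒ need ≥ 4
  4-colouring: r0={m}  r1={q}  r2={d,p}  r3={n}
  χ = 4

Answer: 4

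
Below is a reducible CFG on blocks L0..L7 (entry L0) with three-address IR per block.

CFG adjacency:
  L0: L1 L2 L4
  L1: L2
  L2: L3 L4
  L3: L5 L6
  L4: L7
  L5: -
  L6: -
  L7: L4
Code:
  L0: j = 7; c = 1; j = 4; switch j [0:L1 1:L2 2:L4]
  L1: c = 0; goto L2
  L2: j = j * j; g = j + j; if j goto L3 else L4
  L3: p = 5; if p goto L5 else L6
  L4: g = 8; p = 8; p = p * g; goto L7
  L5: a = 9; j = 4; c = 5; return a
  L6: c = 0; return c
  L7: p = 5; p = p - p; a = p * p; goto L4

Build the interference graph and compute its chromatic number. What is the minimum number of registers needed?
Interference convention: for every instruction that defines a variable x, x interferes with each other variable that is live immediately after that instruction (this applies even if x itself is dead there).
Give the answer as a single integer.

def/use:
  L0: {c,j} / ∅
  L1: {c} / ∅
  L2: {g,j} / {j}
  L3: {p} / ∅
  L4: {g,p} / ∅
  L5: {a,c,j} / ∅
  L6: {c} / ∅
  L7: {a,p} / ∅

Live sets:
  live L0: ∅→{j}
  live L1: {j}→{j}
  live L2: {j}→∅
  live L3: ∅→∅
  live L4: ∅→∅
  live L5: ∅→∅
  live L6: ∅→∅
  live L7: ∅→∅

Interference:
  a: {c,j}
  c: {a,j}
  g: {j,p}
  j: {a,c,g}
  p: {g}

Registers:
  lower bound: {a,c,j} mutually conflict ⇒ χ ≥ 3
  assign a→R1 c→R2 g→R1 j→R0 p→R0 — no edge inside a register ⇒ χ ≤ 3
  χ = 3

Answer: 3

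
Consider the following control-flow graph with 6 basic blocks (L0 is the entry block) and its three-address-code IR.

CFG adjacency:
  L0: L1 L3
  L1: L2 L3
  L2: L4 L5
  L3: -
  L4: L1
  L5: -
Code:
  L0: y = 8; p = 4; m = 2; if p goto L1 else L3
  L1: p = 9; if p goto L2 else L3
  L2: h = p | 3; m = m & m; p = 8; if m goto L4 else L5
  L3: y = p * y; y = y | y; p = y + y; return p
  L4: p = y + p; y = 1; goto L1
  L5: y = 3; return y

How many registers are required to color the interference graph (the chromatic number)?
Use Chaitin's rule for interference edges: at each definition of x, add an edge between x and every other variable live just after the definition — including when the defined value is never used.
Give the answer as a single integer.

Answer: 3

Working:
Per-block:
  L0: def={m,p,y} ue=∅
  L1: def={p} ue=∅
  L2: def={h,m,p} ue={m,p}
  L3: def={p,y} ue={p,y}
  L4: def={p,y} ue={p,y}
  L5: def={y} ue=∅

Backward fixpoint:
  L0: in=∅ out={m,p,y}
  L1: in={m,y} out={m,p,y}
  L2: in={m,p,y} out={m,p,y}
  L3: in={p,y} out=∅
  L4: in={m,p,y} out={m,y}
  L5: in=∅ out=∅

Interfere edges:
  h — {m,y}
  m — {h,p,y}
  p — {m,y}
  y — {h,m,p}

Chromatic number:
  clique {h,m,y} ⇒ need ≥ 3
  3-colouring: R0={m}  R1={y}  R2={h,p}
  χ = 3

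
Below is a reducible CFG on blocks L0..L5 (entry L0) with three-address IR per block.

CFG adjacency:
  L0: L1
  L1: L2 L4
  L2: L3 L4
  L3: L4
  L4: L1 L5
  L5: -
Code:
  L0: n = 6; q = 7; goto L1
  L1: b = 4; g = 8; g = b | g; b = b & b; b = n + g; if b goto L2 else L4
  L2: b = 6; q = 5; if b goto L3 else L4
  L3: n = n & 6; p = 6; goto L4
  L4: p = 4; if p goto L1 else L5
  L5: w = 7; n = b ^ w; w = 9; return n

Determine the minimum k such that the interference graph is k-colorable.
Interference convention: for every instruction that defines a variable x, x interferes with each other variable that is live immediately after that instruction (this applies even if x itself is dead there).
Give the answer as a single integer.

def/use:
  L0: {n,q} / ∅
  L1: {b,g} / {n}
  L2: {b,q} / ∅
  L3: {n,p} / {n}
  L4: {p} / ∅
  L5: {n,w} / {b}

Liveness:
  live L0: ∅→{n}
  live L1: {n}→{b,n}
  live L2: {n}→{b,n}
  live L3: {b,n}→{b,n}
  live L4: {b,n}→{b,n}
  live L5: {b}→∅

Interfere edges:
  b↔{g,n,p,q,w}
  g↔{b,n}
  n↔{b,g,p,q,w}
  p↔{b,n}
  q↔{b,n}
  w↔{b,n}

Colouring:
  lower bound: {b,g,n} mutually conflict ⇒ χ ≥ 3
  3-colouring: R0={b}  R1={n}  R2={g,p,q,w}
  χ = 3

Answer: 3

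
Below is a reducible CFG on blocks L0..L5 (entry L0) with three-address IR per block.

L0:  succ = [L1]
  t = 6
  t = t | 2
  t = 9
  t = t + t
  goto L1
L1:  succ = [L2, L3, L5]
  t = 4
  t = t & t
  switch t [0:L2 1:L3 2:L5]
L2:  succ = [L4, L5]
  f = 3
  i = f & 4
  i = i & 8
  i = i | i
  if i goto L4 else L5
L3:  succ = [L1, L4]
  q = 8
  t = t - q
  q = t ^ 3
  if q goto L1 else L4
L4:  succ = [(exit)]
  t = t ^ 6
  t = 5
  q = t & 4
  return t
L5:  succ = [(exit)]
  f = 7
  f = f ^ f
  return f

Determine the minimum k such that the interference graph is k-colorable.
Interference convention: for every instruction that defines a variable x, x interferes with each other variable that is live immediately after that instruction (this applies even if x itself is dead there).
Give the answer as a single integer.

def/use:
  L0: {t} / ∅
  L1: {t} / ∅
  L2: {f,i} / ∅
  L3: {q,t} / {t}
  L4: {q,t} / {t}
  L5: {f} / ∅

Liveness:
  live L0: ∅→∅
  live L1: ∅→{t}
  live L2: {t}→{t}
  live L3: {t}→{t}
  live L4: {t}→∅
  live L5: ∅→∅

Interfere edges:
  f↔{t}
  i↔{t}
  q↔{t}
  t↔{f,i,q}

Registers:
  {f,t} pairwise interfere (2-clique) ⇒ χ ≥ 2
  assign f→r1 i→r1 q→r1 t→r0 — no edge inside a register ⇒ χ ≤ 2
  χ = 2

Answer: 2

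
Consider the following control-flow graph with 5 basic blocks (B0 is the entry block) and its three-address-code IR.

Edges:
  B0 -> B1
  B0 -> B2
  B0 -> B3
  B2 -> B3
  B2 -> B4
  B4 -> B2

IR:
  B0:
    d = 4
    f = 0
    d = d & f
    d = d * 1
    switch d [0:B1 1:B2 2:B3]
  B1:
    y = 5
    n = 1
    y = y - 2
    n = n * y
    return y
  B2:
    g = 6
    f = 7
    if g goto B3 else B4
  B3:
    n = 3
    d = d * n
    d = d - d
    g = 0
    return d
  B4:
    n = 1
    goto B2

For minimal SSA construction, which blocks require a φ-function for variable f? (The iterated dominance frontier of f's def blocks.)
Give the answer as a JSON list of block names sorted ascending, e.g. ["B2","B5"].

Answer: ["B2", "B3"]

Derivation:
idom tree: B1←B0 B2←B0 B3←B0 B4←B2
Dom∩ at merges:
  B2: preds {B0,B4}: {B0} ∩ {B0,B2,B4} = {B0}; idom=B0
  B3: preds {B0,B2}: {B0} ∩ {B0,B2} = {B0}; idom=B0

DF derivation:
  B2←B0: walk · to B0
  B2←B4: walk B4→B2 to B0
  B3←B0: walk · to B0
  B3←B2: walk B2 to B0
  B0 → ∅
  B1 → ∅
  B2 → {B2,B3}
  B3 → ∅
  B4 → {B2}

φ for f: defs {B0,B2}
  DF⁺ = {B2,B3}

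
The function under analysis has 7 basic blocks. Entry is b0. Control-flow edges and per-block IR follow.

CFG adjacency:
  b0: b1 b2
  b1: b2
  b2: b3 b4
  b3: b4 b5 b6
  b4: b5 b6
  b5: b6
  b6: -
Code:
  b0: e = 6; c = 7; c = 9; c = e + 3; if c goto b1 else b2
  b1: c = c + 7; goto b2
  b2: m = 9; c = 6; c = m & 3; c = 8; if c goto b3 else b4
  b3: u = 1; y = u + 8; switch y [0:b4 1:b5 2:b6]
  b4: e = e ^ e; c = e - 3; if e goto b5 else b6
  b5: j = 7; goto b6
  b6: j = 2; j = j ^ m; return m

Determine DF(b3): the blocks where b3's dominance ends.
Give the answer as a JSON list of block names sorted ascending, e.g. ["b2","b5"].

Answer: ["b4", "b5", "b6"]

Working:
idom tree: b1←b0 b2←b0 b3←b2 b4←b2 b5←b2 b6←b2
Join-block Dom:
  b2: preds {b0,b1}: {b0} ∩ {b0,b1} = {b0}; idom=b0
  b4: preds {b2,b3}: {b0,b2} ∩ {b0,b2,b3} = {b0,b2}; idom=b2
  b5: preds {b3,b4}: {b0,b2,b3} ∩ {b0,b2,b4} = {b0,b2}; idom=b2
  b6: preds {b3,b4,b5}: {b0,b2,b3} ∩ {b0,b2,b4} ∩ {b0,b2,b5} = {b0,b2}; idom=b2

DF derivation:
  b2←b0: walk · to b0
  b2←b1: walk b1 to b0
  b4←b2: walk · to b2
  b4←b3: walk b3 to b2
  b5←b3: walk b3 to b2
  b5←b4: walk b4 to b2
  b6←b3: walk b3 to b2
  b6←b4: walk b4 to b2
  b6←b5: walk b5 to b2
  DF(b0)=∅
  DF(b1)={b2}
  DF(b2)=∅
  DF(b3)={b4,b5,b6}
  DF(b4)={b5,b6}
  DF(b5)={b6}
  DF(b6)=∅

DF(b3) = ["b4", "b5", "b6"]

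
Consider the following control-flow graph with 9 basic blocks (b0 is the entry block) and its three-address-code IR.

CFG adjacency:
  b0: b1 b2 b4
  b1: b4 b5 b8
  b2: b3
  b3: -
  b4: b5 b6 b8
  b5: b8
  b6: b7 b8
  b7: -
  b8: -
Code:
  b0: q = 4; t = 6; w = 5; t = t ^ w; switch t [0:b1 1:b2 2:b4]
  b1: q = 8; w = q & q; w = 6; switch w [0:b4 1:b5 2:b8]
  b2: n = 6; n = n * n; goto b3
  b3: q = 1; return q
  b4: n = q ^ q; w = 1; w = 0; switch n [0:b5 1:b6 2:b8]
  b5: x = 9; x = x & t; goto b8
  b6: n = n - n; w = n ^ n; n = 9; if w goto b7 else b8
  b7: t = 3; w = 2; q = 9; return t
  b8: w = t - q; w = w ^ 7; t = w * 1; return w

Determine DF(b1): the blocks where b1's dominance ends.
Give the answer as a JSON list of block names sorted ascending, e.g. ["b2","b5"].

idom tree: b1←b0 b2←b0 b3←b2 b4←b0 b5←b0 b6←b4 b7←b6 b8←b0
Dom at joins:
  b4: preds {b0,b1}: {b0} ∩ {b0,b1} = {b0}; idom=b0
  b5: preds {b1,b4}: {b0,b1} ∩ {b0,b4} = {b0}; idom=b0
  b8: preds {b1,b4,b5,b6}: {b0,b1} ∩ {b0,b4} ∩ {b0,b5} ∩ {b0,b4,b6} = {b0}; idom=b0

DF walk-up:
  b4←b0: walk · to b0
  b4←b1: walk b1 to b0
  b5←b1: walk b1 to b0
  b5←b4: walk b4 to b0
  b8←b1: walk b1 to b0
  b8←b4: walk b4 to b0
  b8←b5: walk b5 to b0
  b8←b6: walk b6→b4 to b0
  b0 → ∅
  b1 → {b4,b5,b8}
  b2 → ∅
  b3 → ∅
  b4 → {b5,b8}
  b5 → {b8}
  b6 → {b8}
  b7 → ∅
  b8 → ∅

DF(b1) = ["b4", "b5", "b8"]

Answer: ["b4", "b5", "b8"]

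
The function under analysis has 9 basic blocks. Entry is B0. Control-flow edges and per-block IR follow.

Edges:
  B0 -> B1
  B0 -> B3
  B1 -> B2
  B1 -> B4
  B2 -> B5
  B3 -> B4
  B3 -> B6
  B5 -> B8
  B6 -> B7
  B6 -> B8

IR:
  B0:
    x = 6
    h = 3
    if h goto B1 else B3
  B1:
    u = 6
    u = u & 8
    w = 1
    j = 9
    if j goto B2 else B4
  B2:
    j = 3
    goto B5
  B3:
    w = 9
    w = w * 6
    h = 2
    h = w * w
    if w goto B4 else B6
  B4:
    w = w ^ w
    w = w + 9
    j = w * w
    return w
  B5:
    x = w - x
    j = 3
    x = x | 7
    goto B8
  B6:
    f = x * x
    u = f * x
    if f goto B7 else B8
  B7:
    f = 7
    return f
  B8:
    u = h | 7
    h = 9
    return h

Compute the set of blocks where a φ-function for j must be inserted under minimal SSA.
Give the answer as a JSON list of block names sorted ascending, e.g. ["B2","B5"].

idom tree: B1←B0 B2←B1 B3←B0 B4←B0 B5←B2 B6←B3 B7←B6 B8←B0
Dom at joins:
  B4: preds {B1,B3}: {B0,B1} ∩ {B0,B3} = {B0}; idom=B0
  B8: preds {B5,B6}: {B0,B1,B2,B5} ∩ {B0,B3,B6} = {B0}; idom=B0

DF walk-up:
  join B4 pred B1: B1 stop@B0
  join B4 pred B3: B3 stop@B0
  join B8 pred B5: B5→B2→B1 stop@B0
  join B8 pred B6: B6→B3 stop@B0
  B0: DF=∅
  B1: DF={B4,B8}
  B2: DF={B8}
  B3: DF={B4,B8}
  B4: DF=∅
  B5: DF={B8}
  B6: DF={B8}
  B7: DF=∅
  B8: DF=∅

φ for j: defs {B1,B2,B4,B5}
  DF⁺ = {B4,B8}

Answer: ["B4", "B8"]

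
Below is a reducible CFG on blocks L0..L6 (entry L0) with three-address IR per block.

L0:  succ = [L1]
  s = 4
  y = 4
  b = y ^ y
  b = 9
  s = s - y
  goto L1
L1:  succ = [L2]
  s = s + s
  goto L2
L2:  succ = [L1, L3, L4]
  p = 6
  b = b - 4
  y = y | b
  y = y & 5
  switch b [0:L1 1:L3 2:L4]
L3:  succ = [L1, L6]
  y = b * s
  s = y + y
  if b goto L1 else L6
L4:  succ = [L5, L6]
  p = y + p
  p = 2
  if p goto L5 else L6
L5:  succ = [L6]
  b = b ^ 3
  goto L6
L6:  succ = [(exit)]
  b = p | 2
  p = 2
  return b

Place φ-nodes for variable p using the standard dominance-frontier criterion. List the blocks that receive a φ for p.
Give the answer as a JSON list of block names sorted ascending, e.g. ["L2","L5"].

Answer: ["L1", "L6"]

Working:
idom tree: L1←L0 L2←L1 L3←L2 L4←L2 L5←L4 L6←L2
Dom at joins:
  L1: preds {L0,L2,L3}: {L0} ∩ {L0,L1,L2} ∩ {L0,L1,L2,L3} = {L0}; idom=L0
  L6: preds {L3,L4,L5}: {L0,L1,L2,L3} ∩ {L0,L1,L2,L4} ∩ {L0,L1,L2,L4,L5} = {L0,L1,L2}; idom=L2

Frontier:
  L1←L0: walk · to L0
  L1←L2: walk L2→L1 to L0
  L1←L3: walk L3→L2→L1 to L0
  L6←L3: walk L3 to L2
  L6←L4: walk L4 to L2
  L6←L5: walk L5→L4 to L2
  DF(L0)=∅
  DF(L1)={L1}
  DF(L2)={L1}
  DF(L3)={L1,L6}
  DF(L4)={L6}
  DF(L5)={L6}
  DF(L6)=∅

φ for p: defs {L2,L4,L6}
  DF⁺ = {L1,L6}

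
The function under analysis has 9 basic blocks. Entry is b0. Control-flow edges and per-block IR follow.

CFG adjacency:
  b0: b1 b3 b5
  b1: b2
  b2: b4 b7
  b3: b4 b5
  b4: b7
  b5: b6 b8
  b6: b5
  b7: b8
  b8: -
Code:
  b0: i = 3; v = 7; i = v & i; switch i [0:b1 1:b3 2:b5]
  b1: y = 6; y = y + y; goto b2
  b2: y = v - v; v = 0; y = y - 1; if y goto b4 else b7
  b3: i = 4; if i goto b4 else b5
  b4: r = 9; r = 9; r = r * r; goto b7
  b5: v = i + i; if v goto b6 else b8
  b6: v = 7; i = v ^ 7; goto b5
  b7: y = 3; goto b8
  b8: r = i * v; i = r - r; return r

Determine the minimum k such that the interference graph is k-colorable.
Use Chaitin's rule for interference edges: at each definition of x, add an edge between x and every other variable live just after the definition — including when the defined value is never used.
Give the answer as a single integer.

Answer: 3

Working:
def/use:
  b0 def {i,v} use ∅
  b1 def {y} use ∅
  b2 def {v,y} use {v}
  b3 def {i} use ∅
  b4 def {r} use ∅
  b5 def {v} use {i}
  b6 def {i,v} use ∅
  b7 def {y} use ∅
  b8 def {i,r} use {i,v}

Liveness:
  b0: in=∅ out={i,v}
  b1: in={i,v} out={i,v}
  b2: in={i,v} out={i,v}
  b3: in={v} out={i,v}
  b4: in={i,v} out={i,v}
  b5: in={i} out={i,v}
  b6: in=∅ out={i}
  b7: in={i,v} out={i,v}
  b8: in={i,v} out=∅

Conflict graph:
  i: {r,v,y}
  r: {i,v}
  v: {i,r,y}
  y: {i,v}

Registers:
  lower bound: {i,r,v} mutually conflict ⇒ χ ≥ 3
  assign i→R0 r→R2 v→R1 y→R2 — no edge inside a register ⇒ χ ≤ 3
  χ = 3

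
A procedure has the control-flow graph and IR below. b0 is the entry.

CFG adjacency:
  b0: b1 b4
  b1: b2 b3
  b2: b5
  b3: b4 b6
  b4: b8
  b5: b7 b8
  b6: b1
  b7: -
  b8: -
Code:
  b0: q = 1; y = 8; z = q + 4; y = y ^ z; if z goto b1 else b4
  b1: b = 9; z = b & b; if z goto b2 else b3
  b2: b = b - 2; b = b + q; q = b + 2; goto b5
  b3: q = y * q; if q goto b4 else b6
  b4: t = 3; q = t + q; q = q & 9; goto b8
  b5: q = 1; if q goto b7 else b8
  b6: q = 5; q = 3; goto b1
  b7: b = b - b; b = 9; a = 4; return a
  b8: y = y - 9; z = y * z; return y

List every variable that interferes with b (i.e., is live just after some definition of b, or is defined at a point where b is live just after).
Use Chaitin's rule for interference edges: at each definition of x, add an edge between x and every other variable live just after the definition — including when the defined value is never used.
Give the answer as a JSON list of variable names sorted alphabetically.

Answer: ["q", "y", "z"]

Derivation:
Per-block:
  b0: def={q,y,z} ue=∅
  b1: def={b,z} ue=∅
  b2: def={b,q} ue={b,q}
  b3: def={q} ue={q,y}
  b4: def={q,t} ue={q}
  b5: def={q} ue=∅
  b6: def={q} ue=∅
  b7: def={a,b} ue={b}
  b8: def={y,z} ue={y,z}

Live sets:
  live b0: ∅→{q,y,z}
  live b1: {q,y}→{b,q,y,z}
  live b2: {b,q,y,z}→{b,y,z}
  live b3: {q,y,z}→{q,y,z}
  live b4: {q,y,z}→{y,z}
  live b5: {b,y,z}→{b,y,z}
  live b6: {y}→{q,y}
  live b7: {b}→∅
  live b8: {y,z}→∅

Interference:
  a: ∅
  b: {q,y,z}
  q: {b,t,y,z}
  t: {q,y,z}
  y: {b,q,t,z}
  z: {b,q,t,y}

N(b) = ["q", "y", "z"]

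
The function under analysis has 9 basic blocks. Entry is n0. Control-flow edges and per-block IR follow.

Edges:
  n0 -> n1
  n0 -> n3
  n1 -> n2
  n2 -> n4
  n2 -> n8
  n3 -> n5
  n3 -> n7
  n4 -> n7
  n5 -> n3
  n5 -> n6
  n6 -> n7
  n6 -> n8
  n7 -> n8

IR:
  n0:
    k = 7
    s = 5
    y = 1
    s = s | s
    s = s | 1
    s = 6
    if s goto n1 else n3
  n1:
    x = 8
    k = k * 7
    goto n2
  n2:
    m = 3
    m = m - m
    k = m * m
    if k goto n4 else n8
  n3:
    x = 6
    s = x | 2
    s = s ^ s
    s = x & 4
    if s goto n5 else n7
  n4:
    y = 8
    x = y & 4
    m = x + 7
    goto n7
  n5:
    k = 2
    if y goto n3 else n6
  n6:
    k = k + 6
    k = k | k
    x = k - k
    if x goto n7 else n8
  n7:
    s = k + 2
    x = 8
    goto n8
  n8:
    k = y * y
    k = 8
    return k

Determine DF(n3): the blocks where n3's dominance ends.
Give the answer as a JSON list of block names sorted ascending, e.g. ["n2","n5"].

Answer: ["n3", "n7", "n8"]

Derivation:
idom tree: n1←n0 n2←n1 n3←n0 n4←n2 n5←n3 n6←n5 n7←n0 n8←n0
Dom∩ at merges:
  n3: preds {n0,n5}: {n0} ∩ {n0,n3,n5} = {n0}; idom=n0
  n7: preds {n3,n4,n6}: {n0,n3} ∩ {n0,n1,n2,n4} ∩ {n0,n3,n5,n6} = {n0}; idom=n0
  n8: preds {n2,n6,n7}: {n0,n1,n2} ∩ {n0,n3,n5,n6} ∩ {n0,n7} = {n0}; idom=n0

Frontier:
  n3←n0: walk · to n0
  n3←n5: walk n5→n3 to n0
  n7←n3: walk n3 to n0
  n7←n4: walk n4→n2→n1 to n0
  n7←n6: walk n6→n5→n3 to n0
  n8←n2: walk n2→n1 to n0
  n8←n6: walk n6→n5→n3 to n0
  n8←n7: walk n7 to n0
  n0 → ∅
  n1 → {n7,n8}
  n2 → {n7,n8}
  n3 → {n3,n7,n8}
  n4 → {n7}
  n5 → {n3,n7,n8}
  n6 → {n7,n8}
  n7 → {n8}
  n8 → ∅

DF(n3) = ["n3", "n7", "n8"]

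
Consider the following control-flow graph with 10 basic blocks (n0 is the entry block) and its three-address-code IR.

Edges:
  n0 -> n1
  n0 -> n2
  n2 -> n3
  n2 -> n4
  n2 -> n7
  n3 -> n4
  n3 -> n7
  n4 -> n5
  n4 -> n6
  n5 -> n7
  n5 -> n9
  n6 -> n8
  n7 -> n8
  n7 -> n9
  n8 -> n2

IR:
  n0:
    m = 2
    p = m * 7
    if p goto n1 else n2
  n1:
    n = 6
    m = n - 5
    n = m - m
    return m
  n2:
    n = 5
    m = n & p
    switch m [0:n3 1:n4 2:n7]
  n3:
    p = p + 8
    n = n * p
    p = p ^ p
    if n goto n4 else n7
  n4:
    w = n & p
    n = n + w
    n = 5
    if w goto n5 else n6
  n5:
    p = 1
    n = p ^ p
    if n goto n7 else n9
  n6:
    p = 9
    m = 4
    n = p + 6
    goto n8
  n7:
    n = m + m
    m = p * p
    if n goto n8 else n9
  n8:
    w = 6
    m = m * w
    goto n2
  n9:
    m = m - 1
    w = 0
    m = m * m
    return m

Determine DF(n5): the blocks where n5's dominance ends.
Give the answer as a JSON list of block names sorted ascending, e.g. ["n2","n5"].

idom tree: n1←n0 n2←n0 n3←n2 n4←n2 n5←n4 n6←n4 n7←n2 n8←n2 n9←n2
Dom at joins:
  n2: preds {n0,n8}: {n0} ∩ {n0,n2,n8} = {n0}; idom=n0
  n4: preds {n2,n3}: {n0,n2} ∩ {n0,n2,n3} = {n0,n2}; idom=n2
  n7: preds {n2,n3,n5}: {n0,n2} ∩ {n0,n2,n3} ∩ {n0,n2,n4,n5} = {n0,n2}; idom=n2
  n8: preds {n6,n7}: {n0,n2,n4,n6} ∩ {n0,n2,n7} = {n0,n2}; idom=n2
  n9: preds {n5,n7}: {n0,n2,n4,n5} ∩ {n0,n2,n7} = {n0,n2}; idom=n2

Frontier:
  n2←n0: walk · to n0
  n2←n8: walk n8→n2 to n0
  n4←n2: walk · to n2
  n4←n3: walk n3 to n2
  n7←n2: walk · to n2
  n7←n3: walk n3 to n2
  n7←n5: walk n5→n4 to n2
  n8←n6: walk n6→n4 to n2
  n8←n7: walk n7 to n2
  n9←n5: walk n5→n4 to n2
  n9←n7: walk n7 to n2
  n0 → ∅
  n1 → ∅
  n2 → {n2}
  n3 → {n4,n7}
  n4 → {n7,n8,n9}
  n5 → {n7,n9}
  n6 → {n8}
  n7 → {n8,n9}
  n8 → {n2}
  n9 → ∅

DF(n5) = ["n7", "n9"]

Answer: ["n7", "n9"]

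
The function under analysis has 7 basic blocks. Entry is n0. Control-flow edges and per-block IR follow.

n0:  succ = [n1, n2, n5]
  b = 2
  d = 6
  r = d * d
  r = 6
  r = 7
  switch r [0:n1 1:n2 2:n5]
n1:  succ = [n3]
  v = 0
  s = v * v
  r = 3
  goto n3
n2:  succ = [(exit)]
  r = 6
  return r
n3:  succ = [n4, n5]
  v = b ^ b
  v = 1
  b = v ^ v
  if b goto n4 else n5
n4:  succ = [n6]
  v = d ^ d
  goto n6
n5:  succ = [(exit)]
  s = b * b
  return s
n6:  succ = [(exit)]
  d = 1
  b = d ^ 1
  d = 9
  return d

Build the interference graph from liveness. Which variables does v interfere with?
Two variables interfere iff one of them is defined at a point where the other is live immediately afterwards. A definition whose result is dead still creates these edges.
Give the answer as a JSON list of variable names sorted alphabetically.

Answer: ["b", "d"]

Working:
Block summaries:
  n0: def={b,d,r} ue=∅
  n1: def={r,s,v} ue=∅
  n2: def={r} ue=∅
  n3: def={b,v} ue={b}
  n4: def={v} ue={d}
  n5: def={s} ue={b}
  n6: def={b,d} ue=∅

Live sets:
  n0: in=∅ out={b,d}
  n1: in={b,d} out={b,d}
  n2: in=∅ out=∅
  n3: in={b,d} out={b,d}
  n4: in={d} out=∅
  n5: in={b} out=∅
  n6: in=∅ out=∅

Interference:
  b — {d,r,s,v}
  d — {b,r,s,v}
  r — {b,d}
  s — {b,d}
  v — {b,d}

N(v) = ["b", "d"]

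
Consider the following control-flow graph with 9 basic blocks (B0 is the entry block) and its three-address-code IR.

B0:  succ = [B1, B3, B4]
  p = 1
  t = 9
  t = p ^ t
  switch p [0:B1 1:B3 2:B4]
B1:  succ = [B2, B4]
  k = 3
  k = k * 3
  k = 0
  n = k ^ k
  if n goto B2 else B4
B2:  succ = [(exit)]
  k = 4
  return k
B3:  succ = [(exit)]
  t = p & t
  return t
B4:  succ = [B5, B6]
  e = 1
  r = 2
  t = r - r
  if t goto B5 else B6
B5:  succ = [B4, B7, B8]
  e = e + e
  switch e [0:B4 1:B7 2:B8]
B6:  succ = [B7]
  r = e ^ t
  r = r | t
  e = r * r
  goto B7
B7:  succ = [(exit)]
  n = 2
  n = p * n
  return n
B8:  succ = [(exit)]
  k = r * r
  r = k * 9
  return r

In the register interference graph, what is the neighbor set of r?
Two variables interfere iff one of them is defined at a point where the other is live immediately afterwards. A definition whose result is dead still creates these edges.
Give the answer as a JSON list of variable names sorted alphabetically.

Answer: ["e", "p", "t"]

Analysis:
def/use:
  B0 def {p,t} use ∅
  B1 def {k,n} use ∅
  B2 def {k} use ∅
  B3 def {t} use {p,t}
  B4 def {e,r,t} use ∅
  B5 def {e} use {e}
  B6 def {e,r} use {e,t}
  B7 def {n} use {p}
  B8 def {k,r} use {r}

Live sets:
  live B0: ∅→{p,t}
  live B1: {p}→{p}
  live B2: ∅→∅
  live B3: {p,t}→∅
  live B4: {p}→{e,p,r,t}
  live B5: {e,p,r}→{p,r}
  live B6: {e,p,t}→{p}
  live B7: {p}→∅
  live B8: {r}→∅

Interfere edges:
  e — {p,r,t}
  k — {p}
  n — {p}
  p — {e,k,n,r,t}
  r — {e,p,t}
  t — {e,p,r}

N(r) = ["e", "p", "t"]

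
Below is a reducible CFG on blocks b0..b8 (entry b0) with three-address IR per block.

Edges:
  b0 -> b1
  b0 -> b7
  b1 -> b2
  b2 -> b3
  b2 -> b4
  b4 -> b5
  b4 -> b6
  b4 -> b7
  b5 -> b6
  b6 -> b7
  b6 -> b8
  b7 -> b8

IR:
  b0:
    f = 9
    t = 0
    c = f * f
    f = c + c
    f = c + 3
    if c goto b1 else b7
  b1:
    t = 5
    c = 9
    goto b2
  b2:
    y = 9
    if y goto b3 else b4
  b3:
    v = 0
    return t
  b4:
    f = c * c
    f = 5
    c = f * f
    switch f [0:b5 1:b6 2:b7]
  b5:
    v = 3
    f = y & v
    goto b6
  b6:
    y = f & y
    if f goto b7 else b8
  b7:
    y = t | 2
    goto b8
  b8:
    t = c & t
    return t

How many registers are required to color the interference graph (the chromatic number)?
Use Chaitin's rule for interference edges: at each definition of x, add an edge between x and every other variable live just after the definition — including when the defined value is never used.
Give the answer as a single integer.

Per-block:
  b0 def {c,f,t} use ∅
  b1 def {c,t} use ∅
  b2 def {y} use ∅
  b3 def {v} use {t}
  b4 def {c,f} use {c}
  b5 def {f,v} use {y}
  b6 def {y} use {f,y}
  b7 def {y} use {t}
  b8 def {t} use {c,t}

Backward fixpoint:
  b0: in=∅ out={c,t}
  b1: in=∅ out={c,t}
  b2: in={c,t} out={c,t,y}
  b3: in={t} out=∅
  b4: in={c,t,y} out={c,f,t,y}
  b5: in={c,t,y} out={c,f,t,y}
  b6: in={c,f,t,y} out={c,t}
  b7: in={c,t} out={c,t}
  b8: in={c,t} out=∅

Interfere edges:
  c: {f,t,v,y}
  f: {c,t,y}
  t: {c,f,v,y}
  v: {c,t,y}
  y: {c,f,t,v}

Chromatic number:
  clique {c,f,t,y} ⇒ need ≥ 4
  assign c→r0 f→r3 t→r1 v→r3 y→r2 — no edge inside a register ⇒ χ ≤ 4
  χ = 4

Answer: 4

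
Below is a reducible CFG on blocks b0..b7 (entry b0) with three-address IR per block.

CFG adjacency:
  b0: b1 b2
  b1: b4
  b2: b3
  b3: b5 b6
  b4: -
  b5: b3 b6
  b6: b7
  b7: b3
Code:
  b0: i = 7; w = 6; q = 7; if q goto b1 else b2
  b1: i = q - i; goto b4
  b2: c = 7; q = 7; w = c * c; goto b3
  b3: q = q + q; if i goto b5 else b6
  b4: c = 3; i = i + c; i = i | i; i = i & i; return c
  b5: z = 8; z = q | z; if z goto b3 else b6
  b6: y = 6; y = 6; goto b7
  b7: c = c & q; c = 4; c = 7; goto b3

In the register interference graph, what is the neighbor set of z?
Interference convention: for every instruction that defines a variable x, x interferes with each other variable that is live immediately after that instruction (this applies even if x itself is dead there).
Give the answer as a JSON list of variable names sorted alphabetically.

Answer: ["c", "i", "q"]

Analysis:
Per-block:
  b0: def={i,q,w} ue=∅
  b1: def={i} ue={i,q}
  b2: def={c,q,w} ue=∅
  b3: def={q} ue={i,q}
  b4: def={c,i} ue={i}
  b5: def={z} ue={q}
  b6: def={y} ue=∅
  b7: def={c} ue={c,q}

Backward fixpoint:
  b0 li=∅ lo={i,q}
  b1 li={i,q} lo={i}
  b2 li={i} lo={c,i,q}
  b3 li={c,i,q} lo={c,i,q}
  b4 li={i} lo=∅
  b5 li={c,i,q} lo={c,i,q}
  b6 li={c,i,q} lo={c,i,q}
  b7 li={c,i,q} lo={c,i,q}

Conflict graph:
  c↔{i,q,w,y,z}
  i↔{c,q,w,y,z}
  q↔{c,i,w,y,z}
  w↔{c,i,q}
  y↔{c,i,q}
  z↔{c,i,q}

N(z) = ["c", "i", "q"]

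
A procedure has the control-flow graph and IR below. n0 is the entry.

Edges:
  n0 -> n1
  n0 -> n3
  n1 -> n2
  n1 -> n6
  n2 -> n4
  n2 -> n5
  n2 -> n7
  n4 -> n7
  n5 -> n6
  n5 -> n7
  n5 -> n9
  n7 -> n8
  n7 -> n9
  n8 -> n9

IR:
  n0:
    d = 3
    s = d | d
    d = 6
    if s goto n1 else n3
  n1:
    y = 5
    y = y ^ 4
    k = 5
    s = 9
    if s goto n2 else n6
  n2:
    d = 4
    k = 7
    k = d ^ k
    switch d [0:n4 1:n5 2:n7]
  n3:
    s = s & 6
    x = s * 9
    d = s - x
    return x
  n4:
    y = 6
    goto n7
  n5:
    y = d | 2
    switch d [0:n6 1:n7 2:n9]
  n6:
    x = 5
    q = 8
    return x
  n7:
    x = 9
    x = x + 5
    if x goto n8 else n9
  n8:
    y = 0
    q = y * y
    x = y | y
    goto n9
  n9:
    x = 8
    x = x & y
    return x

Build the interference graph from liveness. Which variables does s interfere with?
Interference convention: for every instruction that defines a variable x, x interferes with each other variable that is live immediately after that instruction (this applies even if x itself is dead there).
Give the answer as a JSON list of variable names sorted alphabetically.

Answer: ["d", "x", "y"]

Derivation:
Block summaries:
  n0 def {d,s} use ∅
  n1 def {k,s,y} use ∅
  n2 def {d,k} use ∅
  n3 def {d,s,x} use {s}
  n4 def {y} use ∅
  n5 def {y} use {d}
  n6 def {q,x} use ∅
  n7 def {x} use ∅
  n8 def {q,x,y} use ∅
  n9 def {x} use {y}

Live sets:
  n0 li=∅ lo={s}
  n1 li=∅ lo={y}
  n2 li={y} lo={d,y}
  n3 li={s} lo=∅
  n4 li=∅ lo={y}
  n5 li={d} lo={y}
  n6 li=∅ lo=∅
  n7 li={y} lo={y}
  n8 li=∅ lo={y}
  n9 li={y} lo=∅

Interfere edges:
  d↔{k,s,x,y}
  k↔{d,y}
  q↔{x,y}
  s↔{d,x,y}
  x↔{d,q,s,y}
  y↔{d,k,q,s,x}

N(s) = ["d", "x", "y"]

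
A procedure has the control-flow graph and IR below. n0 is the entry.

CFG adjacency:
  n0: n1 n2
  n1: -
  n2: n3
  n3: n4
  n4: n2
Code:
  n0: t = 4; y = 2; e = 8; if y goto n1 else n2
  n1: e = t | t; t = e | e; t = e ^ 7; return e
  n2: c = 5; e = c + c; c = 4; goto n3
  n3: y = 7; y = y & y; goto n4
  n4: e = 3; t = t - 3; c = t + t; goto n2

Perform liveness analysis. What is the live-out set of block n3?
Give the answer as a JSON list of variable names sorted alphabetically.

Answer: ["t"]

Derivation:
def/use:
  n0: {e,t,y} / ∅
  n1: {e,t} / {t}
  n2: {c,e} / ∅
  n3: {y} / ∅
  n4: {c,e,t} / {t}

Backward fixpoint:
  n0 li=∅ lo={t}
  n1 li={t} lo=∅
  n2 li={t} lo={t}
  n3 li={t} lo={t}
  n4 li={t} lo={t}

live-out(n3) = ["t"]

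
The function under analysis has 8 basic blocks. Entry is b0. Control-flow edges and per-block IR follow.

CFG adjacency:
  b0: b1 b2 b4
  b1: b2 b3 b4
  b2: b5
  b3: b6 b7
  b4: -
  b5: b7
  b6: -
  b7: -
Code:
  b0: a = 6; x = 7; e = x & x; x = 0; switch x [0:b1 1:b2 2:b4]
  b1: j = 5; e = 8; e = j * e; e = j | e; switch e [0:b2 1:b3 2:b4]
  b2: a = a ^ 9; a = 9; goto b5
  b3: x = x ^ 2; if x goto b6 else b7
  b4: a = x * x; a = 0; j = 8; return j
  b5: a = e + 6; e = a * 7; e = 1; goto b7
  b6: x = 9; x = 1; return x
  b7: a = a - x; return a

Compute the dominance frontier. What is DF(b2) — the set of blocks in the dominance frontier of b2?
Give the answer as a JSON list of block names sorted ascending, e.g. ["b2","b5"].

Answer: ["b7"]

Analysis:
idom tree: b1←b0 b2←b0 b3←b1 b4←b0 b5←b2 b6←b3 b7←b0
Dom∩ at merges:
  b2: preds {b0,b1}: {b0} ∩ {b0,b1} = {b0}; idom=b0
  b4: preds {b0,b1}: {b0} ∩ {b0,b1} = {b0}; idom=b0
  b7: preds {b3,b5}: {b0,b1,b3} ∩ {b0,b2,b5} = {b0}; idom=b0

Frontier:
  join b2 pred b0: · stop@b0
  join b2 pred b1: b1 stop@b0
  join b4 pred b0: · stop@b0
  join b4 pred b1: b1 stop@b0
  join b7 pred b3: b3→b1 stop@b0
  join b7 pred b5: b5→b2 stop@b0
  b0 → ∅
  b1 → {b2,b4,b7}
  b2 → {b7}
  b3 → {b7}
  b4 → ∅
  b5 → {b7}
  b6 → ∅
  b7 → ∅

DF(b2) = ["b7"]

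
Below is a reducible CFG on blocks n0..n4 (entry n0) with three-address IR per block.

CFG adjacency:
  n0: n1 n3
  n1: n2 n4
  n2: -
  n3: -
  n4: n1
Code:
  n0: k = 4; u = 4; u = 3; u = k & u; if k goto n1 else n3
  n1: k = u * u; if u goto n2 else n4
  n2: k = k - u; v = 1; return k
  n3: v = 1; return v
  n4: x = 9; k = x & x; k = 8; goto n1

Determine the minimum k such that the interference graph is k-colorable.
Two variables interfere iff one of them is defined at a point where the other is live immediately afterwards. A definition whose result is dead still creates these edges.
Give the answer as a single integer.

Per-block:
  n0 def {k,u} use ∅
  n1 def {k} use {u}
  n2 def {k,v} use {k,u}
  n3 def {v} use ∅
  n4 def {k,x} use ∅

Backward fixpoint:
  live n0: ∅→{u}
  live n1: {u}→{k,u}
  live n2: {k,u}→∅
  live n3: ∅→∅
  live n4: {u}→{u}

Interfere edges:
  k: {u,v}
  u: {k,x}
  v: {k}
  x: {u}

Colouring:
  clique {k,u} ⇒ need ≥ 2
  2-colouring: r0={k,x}  r1={u,v}
  χ = 2

Answer: 2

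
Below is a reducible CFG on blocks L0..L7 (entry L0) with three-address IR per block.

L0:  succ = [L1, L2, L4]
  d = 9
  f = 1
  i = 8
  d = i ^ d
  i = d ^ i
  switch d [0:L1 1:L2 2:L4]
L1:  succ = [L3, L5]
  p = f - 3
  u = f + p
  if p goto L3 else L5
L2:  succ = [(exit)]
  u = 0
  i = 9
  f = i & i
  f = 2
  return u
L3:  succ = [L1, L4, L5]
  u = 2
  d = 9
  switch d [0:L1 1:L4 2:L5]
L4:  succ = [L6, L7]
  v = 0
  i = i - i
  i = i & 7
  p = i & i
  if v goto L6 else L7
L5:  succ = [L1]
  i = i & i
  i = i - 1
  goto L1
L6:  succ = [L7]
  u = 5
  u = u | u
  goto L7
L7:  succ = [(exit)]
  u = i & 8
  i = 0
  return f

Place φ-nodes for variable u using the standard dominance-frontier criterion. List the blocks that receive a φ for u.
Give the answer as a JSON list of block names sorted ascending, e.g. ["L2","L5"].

idom tree: L1←L0 L2←L0 L3←L1 L4←L0 L5←L1 L6←L4 L7←L4
Dom∩ at merges:
  L1: preds {L0,L3,L5}: {L0} ∩ {L0,L1,L3} ∩ {L0,L1,L5} = {L0}; idom=L0
  L4: preds {L0,L3}: {L0} ∩ {L0,L1,L3} = {L0}; idom=L0
  L5: preds {L1,L3}: {L0,L1} ∩ {L0,L1,L3} = {L0,L1}; idom=L1
  L7: preds {L4,L6}: {L0,L4} ∩ {L0,L4,L6} = {L0,L4}; idom=L4

DF walk-up:
  join L1 pred L0: · stop@L0
  join L1 pred L3: L3→L1 stop@L0
  join L1 pred L5: L5→L1 stop@L0
  join L4 pred L0: · stop@L0
  join L4 pred L3: L3→L1 stop@L0
  join L5 pred L1: · stop@L1
  join L5 pred L3: L3 stop@L1
  join L7 pred L4: · stop@L4
  join L7 pred L6: L6 stop@L4
  L0: DF=∅
  L1: DF={L1,L4}
  L2: DF=∅
  L3: DF={L1,L4,L5}
  L4: DF=∅
  L5: DF={L1}
  L6: DF={L7}
  L7: DF=∅

φ for u: defs {L1,L2,L3,L6,L7}
  DF⁺ = {L1,L4,L5,L7}

Answer: ["L1", "L4", "L5", "L7"]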